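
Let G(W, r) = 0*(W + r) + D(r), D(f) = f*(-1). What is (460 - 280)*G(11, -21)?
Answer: 3780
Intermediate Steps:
D(f) = -f
G(W, r) = -r (G(W, r) = 0*(W + r) - r = 0 - r = -r)
(460 - 280)*G(11, -21) = (460 - 280)*(-1*(-21)) = 180*21 = 3780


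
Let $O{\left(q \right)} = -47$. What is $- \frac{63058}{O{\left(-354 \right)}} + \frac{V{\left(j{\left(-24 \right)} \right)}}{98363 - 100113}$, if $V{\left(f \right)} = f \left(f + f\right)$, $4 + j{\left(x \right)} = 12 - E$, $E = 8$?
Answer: $\frac{63058}{47} \approx 1341.7$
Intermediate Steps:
$j{\left(x \right)} = 0$ ($j{\left(x \right)} = -4 + \left(12 - 8\right) = -4 + 4 = 0$)
$V{\left(f \right)} = 2 f^{2}$ ($V{\left(f \right)} = f 2 f = 2 f^{2}$)
$- \frac{63058}{O{\left(-354 \right)}} + \frac{V{\left(j{\left(-24 \right)} \right)}}{98363 - 100113} = - \frac{63058}{-47} + \frac{2 \cdot 0^{2}}{98363 - 100113} = \left(-63058\right) \left(- \frac{1}{47}\right) + \frac{2 \cdot 0}{-1750} = \frac{63058}{47} + 0 \left(- \frac{1}{1750}\right) = \frac{63058}{47} + 0 = \frac{63058}{47}$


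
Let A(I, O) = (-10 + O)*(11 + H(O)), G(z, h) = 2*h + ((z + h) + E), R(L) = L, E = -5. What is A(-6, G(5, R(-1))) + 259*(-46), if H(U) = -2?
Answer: -12031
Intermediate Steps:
G(z, h) = -5 + z + 3*h (G(z, h) = 2*h + ((z + h) - 5) = 2*h + ((h + z) - 5) = 2*h + (-5 + h + z) = -5 + z + 3*h)
A(I, O) = -90 + 9*O (A(I, O) = (-10 + O)*(11 - 2) = (-10 + O)*9 = -90 + 9*O)
A(-6, G(5, R(-1))) + 259*(-46) = (-90 + 9*(-5 + 5 + 3*(-1))) + 259*(-46) = (-90 + 9*(-5 + 5 - 3)) - 11914 = (-90 + 9*(-3)) - 11914 = (-90 - 27) - 11914 = -117 - 11914 = -12031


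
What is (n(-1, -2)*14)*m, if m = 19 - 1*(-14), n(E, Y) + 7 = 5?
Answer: -924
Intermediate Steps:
n(E, Y) = -2 (n(E, Y) = -7 + 5 = -2)
m = 33 (m = 19 + 14 = 33)
(n(-1, -2)*14)*m = -2*14*33 = -28*33 = -924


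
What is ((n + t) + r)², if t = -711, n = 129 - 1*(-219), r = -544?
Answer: 822649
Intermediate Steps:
n = 348 (n = 129 + 219 = 348)
((n + t) + r)² = ((348 - 711) - 544)² = (-363 - 544)² = (-907)² = 822649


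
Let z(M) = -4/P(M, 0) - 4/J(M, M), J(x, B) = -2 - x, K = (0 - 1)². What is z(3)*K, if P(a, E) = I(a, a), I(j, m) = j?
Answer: -8/15 ≈ -0.53333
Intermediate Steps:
K = 1 (K = (-1)² = 1)
P(a, E) = a
z(M) = -4/M - 4/(-2 - M)
z(3)*K = -8/(3*(2 + 3))*1 = -8*⅓/5*1 = -8*⅓*⅕*1 = -8/15*1 = -8/15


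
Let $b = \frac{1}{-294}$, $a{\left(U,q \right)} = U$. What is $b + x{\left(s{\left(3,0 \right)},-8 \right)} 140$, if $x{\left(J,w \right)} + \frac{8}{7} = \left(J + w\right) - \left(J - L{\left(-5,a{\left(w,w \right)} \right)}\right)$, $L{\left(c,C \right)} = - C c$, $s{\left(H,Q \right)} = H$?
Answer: $- \frac{2022721}{294} \approx -6880.0$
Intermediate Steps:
$L{\left(c,C \right)} = - C c$
$b = - \frac{1}{294} \approx -0.0034014$
$x{\left(J,w \right)} = - \frac{8}{7} + 6 w$ ($x{\left(J,w \right)} = - \frac{8}{7} + \left(\left(J + w\right) - \left(J + w \left(-5\right)\right)\right) = - \frac{8}{7} + \left(\left(J + w\right) - \left(J - 5 w\right)\right) = - \frac{8}{7} + 6 w$)
$b + x{\left(s{\left(3,0 \right)},-8 \right)} 140 = - \frac{1}{294} + \left(- \frac{8}{7} + 6 \left(-8\right)\right) 140 = - \frac{1}{294} + \left(- \frac{8}{7} - 48\right) 140 = - \frac{1}{294} - 6880 = - \frac{2022721}{294}$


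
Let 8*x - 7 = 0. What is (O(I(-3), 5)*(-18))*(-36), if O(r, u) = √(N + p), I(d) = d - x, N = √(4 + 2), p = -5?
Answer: 648*√(-5 + √6) ≈ 1034.9*I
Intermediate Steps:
x = 7/8 (x = 7/8 + (⅛)*0 = 7/8 + 0 = 7/8 ≈ 0.87500)
N = √6 ≈ 2.4495
I(d) = -7/8 + d (I(d) = d - 1*7/8 = d - 7/8 = -7/8 + d)
O(r, u) = √(-5 + √6) (O(r, u) = √(√6 - 5) = √(-5 + √6))
(O(I(-3), 5)*(-18))*(-36) = (√(-5 + √6)*(-18))*(-36) = -18*√(-5 + √6)*(-36) = 648*√(-5 + √6)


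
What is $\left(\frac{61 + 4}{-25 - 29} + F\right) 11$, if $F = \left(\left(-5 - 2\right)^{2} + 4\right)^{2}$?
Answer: $\frac{1667831}{54} \approx 30886.0$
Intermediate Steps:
$F = 2809$ ($F = \left(\left(-7\right)^{2} + 4\right)^{2} = \left(49 + 4\right)^{2} = 53^{2} = 2809$)
$\left(\frac{61 + 4}{-25 - 29} + F\right) 11 = \left(\frac{61 + 4}{-25 - 29} + 2809\right) 11 = \left(\frac{65}{-54} + 2809\right) 11 = \left(65 \left(- \frac{1}{54}\right) + 2809\right) 11 = \left(- \frac{65}{54} + 2809\right) 11 = \frac{151621}{54} \cdot 11 = \frac{1667831}{54}$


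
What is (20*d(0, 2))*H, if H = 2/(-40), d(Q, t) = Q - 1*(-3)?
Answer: -3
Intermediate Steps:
d(Q, t) = 3 + Q (d(Q, t) = Q + 3 = 3 + Q)
H = -1/20 (H = 2*(-1/40) = -1/20 ≈ -0.050000)
(20*d(0, 2))*H = (20*(3 + 0))*(-1/20) = (20*3)*(-1/20) = 60*(-1/20) = -3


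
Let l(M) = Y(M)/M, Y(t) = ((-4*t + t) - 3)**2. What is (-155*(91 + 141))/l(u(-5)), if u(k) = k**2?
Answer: -224750/1521 ≈ -147.76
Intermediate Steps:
Y(t) = (-3 - 3*t)**2 (Y(t) = (-3*t - 3)**2 = (-3 - 3*t)**2)
l(M) = 9*(1 + M)**2/M (l(M) = (9*(1 + M)**2)/M = 9*(1 + M)**2/M)
(-155*(91 + 141))/l(u(-5)) = (-155*(91 + 141))/((9*(1 + (-5)**2)**2/((-5)**2))) = (-155*232)/((9*(1 + 25)**2/25)) = -35960/(9*(1/25)*26**2) = -35960/(9*(1/25)*676) = -35960/6084/25 = -35960*25/6084 = -224750/1521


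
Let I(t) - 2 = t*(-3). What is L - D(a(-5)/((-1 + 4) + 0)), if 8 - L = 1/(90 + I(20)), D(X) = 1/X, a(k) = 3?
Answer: 223/32 ≈ 6.9688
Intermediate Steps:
I(t) = 2 - 3*t (I(t) = 2 + t*(-3) = 2 - 3*t)
L = 255/32 (L = 8 - 1/(90 + (2 - 3*20)) = 8 - 1/(90 + (2 - 60)) = 8 - 1/(90 - 58) = 8 - 1/32 = 255/32 ≈ 7.9688)
L - D(a(-5)/((-1 + 4) + 0)) = 255/32 - 1/(3/((-1 + 4) + 0)) = 255/32 - 1/(3/(3 + 0)) = 255/32 - 1/(3/3) = 255/32 - 1/(3*(⅓)) = 255/32 - 1/1 = 255/32 - 1*1 = 255/32 - 1 = 223/32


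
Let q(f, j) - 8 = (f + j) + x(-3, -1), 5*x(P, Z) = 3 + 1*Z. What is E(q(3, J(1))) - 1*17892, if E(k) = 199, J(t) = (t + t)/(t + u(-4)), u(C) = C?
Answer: -17693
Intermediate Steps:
x(P, Z) = ⅗ + Z/5 (x(P, Z) = (3 + 1*Z)/5 = (3 + Z)/5 = ⅗ + Z/5)
J(t) = 2*t/(-4 + t) (J(t) = (t + t)/(t - 4) = (2*t)/(-4 + t) = 2*t/(-4 + t))
q(f, j) = 42/5 + f + j (q(f, j) = 8 + ((f + j) + (⅗ + (⅕)*(-1))) = 8 + ((f + j) + (⅗ - ⅕)) = 8 + ((f + j) + ⅖) = 8 + (⅖ + f + j) = 42/5 + f + j)
E(q(3, J(1))) - 1*17892 = 199 - 1*17892 = 199 - 17892 = -17693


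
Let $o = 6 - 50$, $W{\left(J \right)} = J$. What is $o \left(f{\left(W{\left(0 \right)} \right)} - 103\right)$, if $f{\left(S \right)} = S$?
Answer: $4532$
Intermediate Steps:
$o = -44$ ($o = 6 - 50 = -44$)
$o \left(f{\left(W{\left(0 \right)} \right)} - 103\right) = - 44 \left(0 - 103\right) = \left(-44\right) \left(-103\right) = 4532$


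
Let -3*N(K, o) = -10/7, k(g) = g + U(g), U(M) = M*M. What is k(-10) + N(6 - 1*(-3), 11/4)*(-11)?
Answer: 1780/21 ≈ 84.762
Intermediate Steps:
U(M) = M²
k(g) = g + g²
N(K, o) = 10/21 (N(K, o) = -(-10)/(3*7) = -⅓*(-10/7) = 10/21)
k(-10) + N(6 - 1*(-3), 11/4)*(-11) = -10*(1 - 10) + (10/21)*(-11) = -10*(-9) - 110/21 = 90 - 110/21 = 1780/21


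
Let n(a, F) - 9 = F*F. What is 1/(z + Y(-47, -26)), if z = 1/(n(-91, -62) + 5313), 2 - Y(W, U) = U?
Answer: 9166/256649 ≈ 0.035714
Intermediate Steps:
n(a, F) = 9 + F**2 (n(a, F) = 9 + F*F = 9 + F**2)
Y(W, U) = 2 - U
z = 1/9166 (z = 1/((9 + (-62)**2) + 5313) = 1/((9 + 3844) + 5313) = 1/(3853 + 5313) = 1/9166 ≈ 0.00010910)
1/(z + Y(-47, -26)) = 1/(1/9166 + (2 - 1*(-26))) = 1/(1/9166 + (2 + 26)) = 1/(1/9166 + 28) = 1/(256649/9166) = 9166/256649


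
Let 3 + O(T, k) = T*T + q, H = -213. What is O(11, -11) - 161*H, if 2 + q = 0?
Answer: 34409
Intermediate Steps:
q = -2 (q = -2 + 0 = -2)
O(T, k) = -5 + T² (O(T, k) = -3 + (T*T - 2) = -3 + (T² - 2) = -3 + (-2 + T²) = -5 + T²)
O(11, -11) - 161*H = (-5 + 11²) - 161*(-213) = (-5 + 121) + 34293 = 116 + 34293 = 34409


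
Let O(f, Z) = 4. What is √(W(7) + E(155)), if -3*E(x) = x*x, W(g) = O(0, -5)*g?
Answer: I*√71823/3 ≈ 89.333*I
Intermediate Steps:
W(g) = 4*g
E(x) = -x²/3 (E(x) = -x*x/3 = -x²/3)
√(W(7) + E(155)) = √(4*7 - ⅓*155²) = √(28 - ⅓*24025) = √(28 - 24025/3) = √(-23941/3) = I*√71823/3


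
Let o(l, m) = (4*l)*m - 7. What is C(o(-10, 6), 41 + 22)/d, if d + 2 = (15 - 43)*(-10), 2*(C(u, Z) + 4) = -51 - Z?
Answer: -61/278 ≈ -0.21942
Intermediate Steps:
o(l, m) = -7 + 4*l*m (o(l, m) = 4*l*m - 7 = -7 + 4*l*m)
C(u, Z) = -59/2 - Z/2 (C(u, Z) = -4 + (-51 - Z)/2 = -4 + (-51/2 - Z/2) = -59/2 - Z/2)
d = 278 (d = -2 + (15 - 43)*(-10) = -2 - 28*(-10) = -2 + 280 = 278)
C(o(-10, 6), 41 + 22)/d = (-59/2 - (41 + 22)/2)/278 = (-59/2 - 1/2*63)*(1/278) = (-59/2 - 63/2)*(1/278) = -61*1/278 = -61/278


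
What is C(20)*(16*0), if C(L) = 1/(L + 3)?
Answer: 0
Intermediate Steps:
C(L) = 1/(3 + L)
C(20)*(16*0) = (16*0)/(3 + 20) = 0/23 = (1/23)*0 = 0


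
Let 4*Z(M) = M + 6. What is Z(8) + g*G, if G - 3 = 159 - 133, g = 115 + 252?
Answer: 21293/2 ≈ 10647.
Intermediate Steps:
g = 367
G = 29 (G = 3 + (159 - 133) = 3 + 26 = 29)
Z(M) = 3/2 + M/4 (Z(M) = (M + 6)/4 = (6 + M)/4 = 3/2 + M/4)
Z(8) + g*G = (3/2 + (¼)*8) + 367*29 = (3/2 + 2) + 10643 = 7/2 + 10643 = 21293/2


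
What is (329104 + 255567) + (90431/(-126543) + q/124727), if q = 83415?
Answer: 9228053886419639/15783328761 ≈ 5.8467e+5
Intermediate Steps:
(329104 + 255567) + (90431/(-126543) + q/124727) = (329104 + 255567) + (90431/(-126543) + 83415/124727) = 584671 + (90431*(-1/126543) + 83415*(1/124727)) = 584671 + (-90431/126543 + 83415/124727) = 584671 - 723602992/15783328761 = 9228053886419639/15783328761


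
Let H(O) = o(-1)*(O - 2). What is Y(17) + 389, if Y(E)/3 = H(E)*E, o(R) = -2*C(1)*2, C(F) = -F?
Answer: 3449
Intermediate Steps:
o(R) = 4 (o(R) = -(-2)*2 = -2*(-1)*2 = 2*2 = 4)
H(O) = -8 + 4*O (H(O) = 4*(O - 2) = 4*(-2 + O) = -8 + 4*O)
Y(E) = 3*E*(-8 + 4*E) (Y(E) = 3*((-8 + 4*E)*E) = 3*(E*(-8 + 4*E)) = 3*E*(-8 + 4*E))
Y(17) + 389 = 12*17*(-2 + 17) + 389 = 12*17*15 + 389 = 3060 + 389 = 3449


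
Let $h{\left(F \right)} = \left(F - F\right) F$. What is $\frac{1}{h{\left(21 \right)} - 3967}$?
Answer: $- \frac{1}{3967} \approx -0.00025208$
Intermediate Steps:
$h{\left(F \right)} = 0$ ($h{\left(F \right)} = 0 F = 0$)
$\frac{1}{h{\left(21 \right)} - 3967} = \frac{1}{0 - 3967} = \frac{1}{-3967} = - \frac{1}{3967}$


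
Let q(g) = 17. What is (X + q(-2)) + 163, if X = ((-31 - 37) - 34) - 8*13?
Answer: -26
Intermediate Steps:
X = -206 (X = (-68 - 34) - 1*104 = -102 - 104 = -206)
(X + q(-2)) + 163 = (-206 + 17) + 163 = -189 + 163 = -26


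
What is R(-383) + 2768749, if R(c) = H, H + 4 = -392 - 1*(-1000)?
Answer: 2769353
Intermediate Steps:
H = 604 (H = -4 + (-392 - 1*(-1000)) = -4 + (-392 + 1000) = -4 + 608 = 604)
R(c) = 604
R(-383) + 2768749 = 604 + 2768749 = 2769353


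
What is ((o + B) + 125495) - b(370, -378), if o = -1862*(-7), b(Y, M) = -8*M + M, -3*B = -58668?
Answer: 155439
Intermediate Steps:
B = 19556 (B = -⅓*(-58668) = 19556)
b(Y, M) = -7*M
o = 13034
((o + B) + 125495) - b(370, -378) = ((13034 + 19556) + 125495) - (-7)*(-378) = (32590 + 125495) - 1*2646 = 158085 - 2646 = 155439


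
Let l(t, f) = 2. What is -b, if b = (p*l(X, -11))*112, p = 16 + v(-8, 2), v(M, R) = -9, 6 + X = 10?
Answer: -1568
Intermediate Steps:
X = 4 (X = -6 + 10 = 4)
p = 7 (p = 16 - 9 = 7)
b = 1568 (b = (7*2)*112 = 14*112 = 1568)
-b = -1*1568 = -1568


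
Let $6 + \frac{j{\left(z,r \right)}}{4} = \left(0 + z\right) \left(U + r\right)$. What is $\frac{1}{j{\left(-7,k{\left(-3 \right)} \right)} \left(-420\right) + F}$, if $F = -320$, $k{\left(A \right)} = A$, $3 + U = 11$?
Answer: $\frac{1}{68560} \approx 1.4586 \cdot 10^{-5}$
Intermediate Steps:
$U = 8$ ($U = -3 + 11 = 8$)
$j{\left(z,r \right)} = -24 + 4 z \left(8 + r\right)$ ($j{\left(z,r \right)} = -24 + 4 \left(0 + z\right) \left(8 + r\right) = -24 + 4 z \left(8 + r\right)$)
$\frac{1}{j{\left(-7,k{\left(-3 \right)} \right)} \left(-420\right) + F} = \frac{1}{\left(-24 + 32 \left(-7\right) + 4 \left(-3\right) \left(-7\right)\right) \left(-420\right) - 320} = \frac{1}{\left(-24 - 224 + 84\right) \left(-420\right) - 320} = \frac{1}{\left(-164\right) \left(-420\right) - 320} = \frac{1}{68880 - 320} = \frac{1}{68560}$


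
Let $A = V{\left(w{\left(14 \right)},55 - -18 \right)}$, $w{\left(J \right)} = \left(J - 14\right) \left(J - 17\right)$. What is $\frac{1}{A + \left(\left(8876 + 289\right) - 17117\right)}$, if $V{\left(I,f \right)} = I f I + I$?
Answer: $- \frac{1}{7952} \approx -0.00012575$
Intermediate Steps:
$w{\left(J \right)} = \left(-17 + J\right) \left(-14 + J\right)$ ($w{\left(J \right)} = \left(-14 + J\right) \left(-17 + J\right) = \left(-17 + J\right) \left(-14 + J\right)$)
$V{\left(I,f \right)} = I + f I^{2}$ ($V{\left(I,f \right)} = f I^{2} + I = I + f I^{2}$)
$A = 0$ ($A = \left(238 + 14^{2} - 434\right) \left(1 + \left(238 + 14^{2} - 434\right) \left(55 - -18\right)\right) = \left(238 + 196 - 434\right) \left(1 + \left(238 + 196 - 434\right) \left(55 + 18\right)\right) = 0 \left(1 + 0 \cdot 73\right) = 0 \left(1 + 0\right) = 0 \cdot 1 = 0$)
$\frac{1}{A + \left(\left(8876 + 289\right) - 17117\right)} = \frac{1}{0 + \left(\left(8876 + 289\right) - 17117\right)} = \frac{1}{0 + \left(9165 - 17117\right)} = \frac{1}{0 - 7952} = \frac{1}{-7952} = - \frac{1}{7952}$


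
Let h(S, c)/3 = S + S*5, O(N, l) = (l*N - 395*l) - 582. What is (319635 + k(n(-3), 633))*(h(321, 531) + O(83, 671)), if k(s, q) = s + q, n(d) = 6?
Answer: -65385858744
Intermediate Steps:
O(N, l) = -582 - 395*l + N*l (O(N, l) = (N*l - 395*l) - 582 = (-395*l + N*l) - 582 = -582 - 395*l + N*l)
k(s, q) = q + s
h(S, c) = 18*S (h(S, c) = 3*(S + S*5) = 3*(S + 5*S) = 3*(6*S) = 18*S)
(319635 + k(n(-3), 633))*(h(321, 531) + O(83, 671)) = (319635 + (633 + 6))*(18*321 + (-582 - 395*671 + 83*671)) = (319635 + 639)*(5778 + (-582 - 265045 + 55693)) = 320274*(5778 - 209934) = 320274*(-204156) = -65385858744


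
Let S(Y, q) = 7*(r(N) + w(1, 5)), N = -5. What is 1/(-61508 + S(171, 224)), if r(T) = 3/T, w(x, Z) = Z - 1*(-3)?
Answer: -5/307281 ≈ -1.6272e-5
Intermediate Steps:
w(x, Z) = 3 + Z (w(x, Z) = Z + 3 = 3 + Z)
S(Y, q) = 259/5 (S(Y, q) = 7*(3/(-5) + (3 + 5)) = 7*(3*(-1/5) + 8) = 7*(-3/5 + 8) = 7*(37/5) = 259/5)
1/(-61508 + S(171, 224)) = 1/(-61508 + 259/5) = 1/(-307281/5) = -5/307281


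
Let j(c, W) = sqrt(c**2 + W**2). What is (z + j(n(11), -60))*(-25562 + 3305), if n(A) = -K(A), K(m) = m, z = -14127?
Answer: 313066962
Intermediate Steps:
n(A) = -A
j(c, W) = sqrt(W**2 + c**2)
(z + j(n(11), -60))*(-25562 + 3305) = (-14127 + sqrt((-60)**2 + (-1*11)**2))*(-25562 + 3305) = (-14127 + sqrt(3600 + (-11)**2))*(-22257) = (-14127 + sqrt(3600 + 121))*(-22257) = (-14127 + sqrt(3721))*(-22257) = (-14127 + 61)*(-22257) = -14066*(-22257) = 313066962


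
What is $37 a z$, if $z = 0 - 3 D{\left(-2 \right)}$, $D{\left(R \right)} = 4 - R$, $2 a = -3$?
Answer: $999$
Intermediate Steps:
$a = - \frac{3}{2}$ ($a = \frac{1}{2} \left(-3\right) = - \frac{3}{2} \approx -1.5$)
$z = -18$ ($z = 0 - 3 \left(4 - -2\right) = 0 - 3 \left(4 + 2\right) = 0 - 18 = -18$)
$37 a z = 37 \left(- \frac{3}{2}\right) \left(-18\right) = \left(- \frac{111}{2}\right) \left(-18\right) = 999$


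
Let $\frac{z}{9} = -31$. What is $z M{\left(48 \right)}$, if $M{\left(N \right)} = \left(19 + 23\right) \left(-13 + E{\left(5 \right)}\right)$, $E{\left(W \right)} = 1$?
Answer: $140616$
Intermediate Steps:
$z = -279$ ($z = 9 \left(-31\right) = -279$)
$M{\left(N \right)} = -504$ ($M{\left(N \right)} = \left(19 + 23\right) \left(-13 + 1\right) = 42 \left(-12\right) = -504$)
$z M{\left(48 \right)} = \left(-279\right) \left(-504\right) = 140616$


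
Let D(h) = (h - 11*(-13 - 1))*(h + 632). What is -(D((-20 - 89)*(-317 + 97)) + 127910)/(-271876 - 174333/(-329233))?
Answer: 195601907564894/89510376775 ≈ 2185.2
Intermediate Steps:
D(h) = (154 + h)*(632 + h) (D(h) = (h - 11*(-14))*(632 + h) = (h + 154)*(632 + h) = (154 + h)*(632 + h))
-(D((-20 - 89)*(-317 + 97)) + 127910)/(-271876 - 174333/(-329233)) = -((97328 + ((-20 - 89)*(-317 + 97))**2 + 786*((-20 - 89)*(-317 + 97))) + 127910)/(-271876 - 174333/(-329233)) = -((97328 + (-109*(-220))**2 + 786*(-109*(-220))) + 127910)/(-271876 - 174333*(-1/329233)) = -((97328 + 23980**2 + 786*23980) + 127910)/(-271876 + 174333/329233) = -((97328 + 575040400 + 18848280) + 127910)/(-89510376775/329233) = -(593986008 + 127910)*(-329233)/89510376775 = -594113918*(-329233)/89510376775 = -1*(-195601907564894/89510376775) = 195601907564894/89510376775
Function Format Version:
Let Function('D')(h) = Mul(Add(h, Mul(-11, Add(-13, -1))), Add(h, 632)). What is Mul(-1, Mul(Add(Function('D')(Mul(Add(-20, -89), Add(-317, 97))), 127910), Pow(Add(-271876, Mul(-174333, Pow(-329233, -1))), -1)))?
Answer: Rational(195601907564894, 89510376775) ≈ 2185.2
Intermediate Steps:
Function('D')(h) = Mul(Add(154, h), Add(632, h)) (Function('D')(h) = Mul(Add(h, Mul(-11, -14)), Add(632, h)) = Mul(Add(h, 154), Add(632, h)) = Mul(Add(154, h), Add(632, h)))
Mul(-1, Mul(Add(Function('D')(Mul(Add(-20, -89), Add(-317, 97))), 127910), Pow(Add(-271876, Mul(-174333, Pow(-329233, -1))), -1))) = Mul(-1, Mul(Add(Add(97328, Pow(Mul(Add(-20, -89), Add(-317, 97)), 2), Mul(786, Mul(Add(-20, -89), Add(-317, 97)))), 127910), Pow(Add(-271876, Mul(-174333, Pow(-329233, -1))), -1))) = Mul(-1, Mul(Add(Add(97328, Pow(Mul(-109, -220), 2), Mul(786, Mul(-109, -220))), 127910), Pow(Add(-271876, Mul(-174333, Rational(-1, 329233))), -1))) = Mul(-1, Mul(Add(Add(97328, Pow(23980, 2), Mul(786, 23980)), 127910), Pow(Add(-271876, Rational(174333, 329233)), -1))) = Mul(-1, Mul(Add(Add(97328, 575040400, 18848280), 127910), Pow(Rational(-89510376775, 329233), -1))) = Mul(-1, Mul(Add(593986008, 127910), Rational(-329233, 89510376775))) = Mul(-1, Mul(594113918, Rational(-329233, 89510376775))) = Mul(-1, Rational(-195601907564894, 89510376775)) = Rational(195601907564894, 89510376775)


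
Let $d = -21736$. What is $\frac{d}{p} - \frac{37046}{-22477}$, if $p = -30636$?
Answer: $\frac{405875332}{172151343} \approx 2.3577$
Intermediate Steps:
$\frac{d}{p} - \frac{37046}{-22477} = - \frac{21736}{-30636} - \frac{37046}{-22477} = \left(-21736\right) \left(- \frac{1}{30636}\right) - - \frac{37046}{22477} = \frac{5434}{7659} + \frac{37046}{22477} = \frac{405875332}{172151343}$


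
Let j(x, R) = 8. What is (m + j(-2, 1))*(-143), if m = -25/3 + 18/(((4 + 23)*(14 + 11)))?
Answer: 3289/75 ≈ 43.853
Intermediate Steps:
m = -623/75 (m = -25*⅓ + 18/((27*25)) = -25/3 + 18/675 = -25/3 + 18*(1/675) = -25/3 + 2/75 = -623/75 ≈ -8.3067)
(m + j(-2, 1))*(-143) = (-623/75 + 8)*(-143) = -23/75*(-143) = 3289/75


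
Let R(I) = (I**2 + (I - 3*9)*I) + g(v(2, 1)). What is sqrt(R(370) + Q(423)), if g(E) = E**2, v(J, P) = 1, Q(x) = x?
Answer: sqrt(264234) ≈ 514.04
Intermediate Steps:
R(I) = 1 + I**2 + I*(-27 + I) (R(I) = (I**2 + (I - 3*9)*I) + 1**2 = (I**2 + (I - 1*27)*I) + 1 = (I**2 + (I - 27)*I) + 1 = (I**2 + (-27 + I)*I) + 1 = (I**2 + I*(-27 + I)) + 1 = 1 + I**2 + I*(-27 + I))
sqrt(R(370) + Q(423)) = sqrt((1 - 27*370 + 2*370**2) + 423) = sqrt((1 - 9990 + 2*136900) + 423) = sqrt((1 - 9990 + 273800) + 423) = sqrt(263811 + 423) = sqrt(264234)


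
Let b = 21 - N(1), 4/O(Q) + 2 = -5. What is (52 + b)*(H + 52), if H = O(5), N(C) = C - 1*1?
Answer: 26280/7 ≈ 3754.3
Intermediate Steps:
N(C) = -1 + C (N(C) = C - 1 = -1 + C)
O(Q) = -4/7 (O(Q) = 4/(-2 - 5) = 4/(-7) = 4*(-1/7) = -4/7)
H = -4/7 ≈ -0.57143
b = 21 (b = 21 - (-1 + 1) = 21 - 1*0 = 21 + 0 = 21)
(52 + b)*(H + 52) = (52 + 21)*(-4/7 + 52) = 73*(360/7) = 26280/7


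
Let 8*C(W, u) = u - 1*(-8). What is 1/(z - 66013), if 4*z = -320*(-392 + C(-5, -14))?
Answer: -1/34593 ≈ -2.8908e-5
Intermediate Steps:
C(W, u) = 1 + u/8 (C(W, u) = (u - 1*(-8))/8 = (u + 8)/8 = (8 + u)/8 = 1 + u/8)
z = 31420 (z = (-320*(-392 + (1 + (⅛)*(-14))))/4 = (-320*(-392 + (1 - 7/4)))/4 = (-320*(-392 - ¾))/4 = (-320*(-1571/4))/4 = (¼)*125680 = 31420)
1/(z - 66013) = 1/(31420 - 66013) = 1/(-34593) = -1/34593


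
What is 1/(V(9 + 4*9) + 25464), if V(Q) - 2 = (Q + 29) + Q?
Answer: 1/25585 ≈ 3.9085e-5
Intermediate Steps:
V(Q) = 31 + 2*Q (V(Q) = 2 + ((Q + 29) + Q) = 2 + ((29 + Q) + Q) = 2 + (29 + 2*Q) = 31 + 2*Q)
1/(V(9 + 4*9) + 25464) = 1/((31 + 2*(9 + 4*9)) + 25464) = 1/((31 + 2*(9 + 36)) + 25464) = 1/((31 + 2*45) + 25464) = 1/((31 + 90) + 25464) = 1/(121 + 25464) = 1/25585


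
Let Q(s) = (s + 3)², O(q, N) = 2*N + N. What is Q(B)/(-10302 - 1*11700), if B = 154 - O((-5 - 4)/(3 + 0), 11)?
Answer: -7688/11001 ≈ -0.69885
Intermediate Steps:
O(q, N) = 3*N
B = 121 (B = 154 - 3*11 = 154 - 1*33 = 154 - 33 = 121)
Q(s) = (3 + s)²
Q(B)/(-10302 - 1*11700) = (3 + 121)²/(-10302 - 1*11700) = 124²/(-10302 - 11700) = 15376/(-22002) = 15376*(-1/22002) = -7688/11001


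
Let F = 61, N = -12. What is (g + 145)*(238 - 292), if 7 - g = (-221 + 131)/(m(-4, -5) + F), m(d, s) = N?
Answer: -407052/49 ≈ -8307.2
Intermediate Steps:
m(d, s) = -12
g = 433/49 (g = 7 - (-221 + 131)/(-12 + 61) = 7 - (-90)/49 = 7 - 1*(-90/49) = 7 + 90/49 = 433/49 ≈ 8.8367)
(g + 145)*(238 - 292) = (433/49 + 145)*(238 - 292) = (7538/49)*(-54) = -407052/49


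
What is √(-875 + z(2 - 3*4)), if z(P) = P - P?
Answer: 5*I*√35 ≈ 29.58*I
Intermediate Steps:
z(P) = 0
√(-875 + z(2 - 3*4)) = √(-875 + 0) = √(-875) = 5*I*√35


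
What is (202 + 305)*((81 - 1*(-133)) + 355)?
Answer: 288483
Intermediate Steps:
(202 + 305)*((81 - 1*(-133)) + 355) = 507*((81 + 133) + 355) = 507*(214 + 355) = 507*569 = 288483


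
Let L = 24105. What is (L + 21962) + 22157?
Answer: 68224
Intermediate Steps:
(L + 21962) + 22157 = (24105 + 21962) + 22157 = 46067 + 22157 = 68224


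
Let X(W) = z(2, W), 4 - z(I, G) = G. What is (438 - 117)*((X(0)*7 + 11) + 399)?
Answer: 140598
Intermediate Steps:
z(I, G) = 4 - G
X(W) = 4 - W
(438 - 117)*((X(0)*7 + 11) + 399) = (438 - 117)*(((4 - 1*0)*7 + 11) + 399) = 321*(((4 + 0)*7 + 11) + 399) = 321*((4*7 + 11) + 399) = 321*((28 + 11) + 399) = 321*(39 + 399) = 321*438 = 140598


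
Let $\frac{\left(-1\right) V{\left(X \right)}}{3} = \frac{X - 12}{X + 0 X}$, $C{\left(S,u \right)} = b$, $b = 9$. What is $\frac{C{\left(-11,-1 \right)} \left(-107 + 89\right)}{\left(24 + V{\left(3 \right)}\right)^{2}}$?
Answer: $- \frac{18}{121} \approx -0.14876$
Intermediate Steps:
$C{\left(S,u \right)} = 9$
$V{\left(X \right)} = - \frac{3 \left(-12 + X\right)}{X}$ ($V{\left(X \right)} = - 3 \frac{X - 12}{X + 0 X} = - 3 \frac{-12 + X}{X + 0} = - 3 \frac{-12 + X}{X} = - \frac{3 \left(-12 + X\right)}{X}$)
$\frac{C{\left(-11,-1 \right)} \left(-107 + 89\right)}{\left(24 + V{\left(3 \right)}\right)^{2}} = \frac{9 \left(-107 + 89\right)}{\left(24 - \left(3 - \frac{36}{3}\right)\right)^{2}} = \frac{9 \left(-18\right)}{\left(24 + \left(-3 + 36 \cdot \frac{1}{3}\right)\right)^{2}} = - \frac{162}{\left(24 + \left(-3 + 12\right)\right)^{2}} = - \frac{162}{\left(24 + 9\right)^{2}} = - \frac{162}{33^{2}} = - \frac{162}{1089} = \left(-162\right) \frac{1}{1089} = - \frac{18}{121}$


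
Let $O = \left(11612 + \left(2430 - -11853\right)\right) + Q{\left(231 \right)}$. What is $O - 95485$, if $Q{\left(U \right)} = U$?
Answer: $-69359$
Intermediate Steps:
$O = 26126$ ($O = \left(11612 + \left(2430 - -11853\right)\right) + 231 = \left(11612 + \left(2430 + 11853\right)\right) + 231 = \left(11612 + 14283\right) + 231 = 25895 + 231 = 26126$)
$O - 95485 = 26126 - 95485 = -69359$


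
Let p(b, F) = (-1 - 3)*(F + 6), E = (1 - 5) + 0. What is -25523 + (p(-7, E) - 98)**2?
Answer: -14287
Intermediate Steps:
E = -4 (E = -4 + 0 = -4)
p(b, F) = -24 - 4*F (p(b, F) = -4*(6 + F) = -24 - 4*F)
-25523 + (p(-7, E) - 98)**2 = -25523 + ((-24 - 4*(-4)) - 98)**2 = -25523 + ((-24 + 16) - 98)**2 = -25523 + (-8 - 98)**2 = -25523 + (-106)**2 = -25523 + 11236 = -14287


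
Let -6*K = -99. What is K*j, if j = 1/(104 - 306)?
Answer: -33/404 ≈ -0.081683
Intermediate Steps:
K = 33/2 (K = -⅙*(-99) = 33/2 ≈ 16.500)
j = -1/202 (j = 1/(-202) = -1/202 ≈ -0.0049505)
K*j = (33/2)*(-1/202) = -33/404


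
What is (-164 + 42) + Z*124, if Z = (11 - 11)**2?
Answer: -122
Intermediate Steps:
Z = 0 (Z = 0**2 = 0)
(-164 + 42) + Z*124 = (-164 + 42) + 0*124 = -122 + 0 = -122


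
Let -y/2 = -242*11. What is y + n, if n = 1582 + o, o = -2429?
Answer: 4477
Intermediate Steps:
n = -847 (n = 1582 - 2429 = -847)
y = 5324 (y = -(-484)*11 = -2*(-2662) = 5324)
y + n = 5324 - 847 = 4477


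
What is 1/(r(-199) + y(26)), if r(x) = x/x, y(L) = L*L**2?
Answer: 1/17577 ≈ 5.6893e-5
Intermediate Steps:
y(L) = L**3
r(x) = 1
1/(r(-199) + y(26)) = 1/(1 + 26**3) = 1/(1 + 17576) = 1/17577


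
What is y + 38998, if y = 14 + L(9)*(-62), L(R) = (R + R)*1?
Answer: 37896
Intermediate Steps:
L(R) = 2*R (L(R) = (2*R)*1 = 2*R)
y = -1102 (y = 14 + (2*9)*(-62) = 14 + 18*(-62) = 14 - 1116 = -1102)
y + 38998 = -1102 + 38998 = 37896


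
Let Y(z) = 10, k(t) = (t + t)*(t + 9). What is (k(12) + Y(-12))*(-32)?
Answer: -16448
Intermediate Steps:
k(t) = 2*t*(9 + t) (k(t) = (2*t)*(9 + t) = 2*t*(9 + t))
(k(12) + Y(-12))*(-32) = (2*12*(9 + 12) + 10)*(-32) = (2*12*21 + 10)*(-32) = (504 + 10)*(-32) = 514*(-32) = -16448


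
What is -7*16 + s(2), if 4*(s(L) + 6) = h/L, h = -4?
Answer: -237/2 ≈ -118.50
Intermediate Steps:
s(L) = -6 - 1/L (s(L) = -6 + (-4/L)/4 = -6 - 1/L)
-7*16 + s(2) = -7*16 + (-6 - 1/2) = -112 + (-6 - 1*½) = -112 + (-6 - ½) = -112 - 13/2 = -237/2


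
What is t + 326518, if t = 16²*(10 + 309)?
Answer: 408182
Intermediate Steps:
t = 81664 (t = 256*319 = 81664)
t + 326518 = 81664 + 326518 = 408182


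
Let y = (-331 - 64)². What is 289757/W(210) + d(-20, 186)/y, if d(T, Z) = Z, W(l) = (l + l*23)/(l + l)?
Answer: 45209338157/1872300 ≈ 24146.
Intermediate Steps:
W(l) = 12 (W(l) = (l + 23*l)/((2*l)) = (24*l)*(1/(2*l)) = 12)
y = 156025 (y = (-395)² = 156025)
289757/W(210) + d(-20, 186)/y = 289757/12 + 186/156025 = 45209338157/1872300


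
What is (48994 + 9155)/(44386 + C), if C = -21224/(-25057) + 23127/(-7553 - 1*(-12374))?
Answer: 2341462465251/1787500534595 ≈ 1.3099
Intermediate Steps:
C = 227271381/40266599 (C = -21224*(-1/25057) + 23127/(-7553 + 12374) = 21224/25057 + 23127/4821 = 21224/25057 + 23127*(1/4821) = 21224/25057 + 7709/1607 = 227271381/40266599 ≈ 5.6442)
(48994 + 9155)/(44386 + C) = (48994 + 9155)/(44386 + 227271381/40266599) = 58149/(1787500534595/40266599) = 58149*(40266599/1787500534595) = 2341462465251/1787500534595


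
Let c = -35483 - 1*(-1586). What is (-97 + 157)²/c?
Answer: -1200/11299 ≈ -0.10620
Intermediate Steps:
c = -33897 (c = -35483 + 1586 = -33897)
(-97 + 157)²/c = (-97 + 157)²/(-33897) = 60²*(-1/33897) = 3600*(-1/33897) = -1200/11299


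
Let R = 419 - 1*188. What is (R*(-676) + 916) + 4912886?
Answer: 4757646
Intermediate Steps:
R = 231 (R = 419 - 188 = 231)
(R*(-676) + 916) + 4912886 = (231*(-676) + 916) + 4912886 = (-156156 + 916) + 4912886 = -155240 + 4912886 = 4757646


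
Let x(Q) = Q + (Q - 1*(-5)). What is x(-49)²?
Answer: 8649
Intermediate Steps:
x(Q) = 5 + 2*Q (x(Q) = Q + (Q + 5) = Q + (5 + Q) = 5 + 2*Q)
x(-49)² = (5 + 2*(-49))² = (5 - 98)² = (-93)² = 8649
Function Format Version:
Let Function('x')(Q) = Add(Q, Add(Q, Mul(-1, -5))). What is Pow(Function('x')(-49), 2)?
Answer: 8649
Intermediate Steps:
Function('x')(Q) = Add(5, Mul(2, Q)) (Function('x')(Q) = Add(Q, Add(Q, 5)) = Add(Q, Add(5, Q)) = Add(5, Mul(2, Q)))
Pow(Function('x')(-49), 2) = Pow(Add(5, Mul(2, -49)), 2) = Pow(Add(5, -98), 2) = Pow(-93, 2) = 8649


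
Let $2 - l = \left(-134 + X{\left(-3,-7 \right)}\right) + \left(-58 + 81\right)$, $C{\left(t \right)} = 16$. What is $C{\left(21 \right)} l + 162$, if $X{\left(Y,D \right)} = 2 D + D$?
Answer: $2306$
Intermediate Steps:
$X{\left(Y,D \right)} = 3 D$
$l = 134$ ($l = 2 - \left(\left(-134 + 3 \left(-7\right)\right) + \left(-58 + 81\right)\right) = 2 - \left(\left(-134 - 21\right) + 23\right) = 2 - \left(-155 + 23\right) = 2 - -132 = 2 + 132 = 134$)
$C{\left(21 \right)} l + 162 = 16 \cdot 134 + 162 = 2144 + 162 = 2306$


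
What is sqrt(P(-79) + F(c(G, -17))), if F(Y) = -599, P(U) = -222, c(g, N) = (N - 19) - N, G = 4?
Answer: I*sqrt(821) ≈ 28.653*I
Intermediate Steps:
c(g, N) = -19 (c(g, N) = (-19 + N) - N = -19)
sqrt(P(-79) + F(c(G, -17))) = sqrt(-222 - 599) = sqrt(-821) = I*sqrt(821)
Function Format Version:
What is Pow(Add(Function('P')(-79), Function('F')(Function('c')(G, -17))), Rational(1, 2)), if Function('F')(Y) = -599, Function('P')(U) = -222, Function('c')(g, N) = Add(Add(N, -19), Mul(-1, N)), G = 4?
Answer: Mul(I, Pow(821, Rational(1, 2))) ≈ Mul(28.653, I)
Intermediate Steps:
Function('c')(g, N) = -19 (Function('c')(g, N) = Add(Add(-19, N), Mul(-1, N)) = -19)
Pow(Add(Function('P')(-79), Function('F')(Function('c')(G, -17))), Rational(1, 2)) = Pow(Add(-222, -599), Rational(1, 2)) = Pow(-821, Rational(1, 2)) = Mul(I, Pow(821, Rational(1, 2)))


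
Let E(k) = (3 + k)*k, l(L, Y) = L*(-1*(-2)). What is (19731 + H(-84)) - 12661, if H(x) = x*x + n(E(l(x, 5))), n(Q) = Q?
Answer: 41846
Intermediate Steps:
l(L, Y) = 2*L (l(L, Y) = L*2 = 2*L)
E(k) = k*(3 + k)
H(x) = x² + 2*x*(3 + 2*x) (H(x) = x*x + (2*x)*(3 + 2*x) = x² + 2*x*(3 + 2*x))
(19731 + H(-84)) - 12661 = (19731 - 84*(6 + 5*(-84))) - 12661 = (19731 - 84*(6 - 420)) - 12661 = (19731 - 84*(-414)) - 12661 = (19731 + 34776) - 12661 = 54507 - 12661 = 41846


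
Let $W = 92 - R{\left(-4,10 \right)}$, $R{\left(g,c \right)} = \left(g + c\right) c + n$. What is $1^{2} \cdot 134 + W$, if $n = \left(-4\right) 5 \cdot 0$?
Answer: $166$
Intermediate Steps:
$n = 0$ ($n = \left(-20\right) 0 = 0$)
$R{\left(g,c \right)} = c \left(c + g\right)$ ($R{\left(g,c \right)} = \left(g + c\right) c + 0 = \left(c + g\right) c + 0 = c \left(c + g\right) + 0 = c \left(c + g\right)$)
$W = 32$ ($W = 92 - 10 \left(10 - 4\right) = 92 - 10 \cdot 6 = 92 - 60 = 32$)
$1^{2} \cdot 134 + W = 1^{2} \cdot 134 + 32 = 1 \cdot 134 + 32 = 134 + 32 = 166$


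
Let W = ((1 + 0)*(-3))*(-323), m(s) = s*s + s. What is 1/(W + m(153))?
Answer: 1/24531 ≈ 4.0765e-5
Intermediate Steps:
m(s) = s + s² (m(s) = s² + s = s + s²)
W = 969 (W = (1*(-3))*(-323) = -3*(-323) = 969)
1/(W + m(153)) = 1/(969 + 153*(1 + 153)) = 1/(969 + 153*154) = 1/(969 + 23562) = 1/24531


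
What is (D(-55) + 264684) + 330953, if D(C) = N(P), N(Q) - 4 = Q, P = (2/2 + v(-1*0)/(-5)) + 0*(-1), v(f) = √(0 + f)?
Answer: 595642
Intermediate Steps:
v(f) = √f
P = 1 (P = (2/2 + √(-1*0)/(-5)) + 0*(-1) = (2*(½) + √0*(-⅕)) + 0 = (1 + 0*(-⅕)) + 0 = (1 + 0) + 0 = 1 + 0 = 1)
N(Q) = 4 + Q
D(C) = 5 (D(C) = 4 + 1 = 5)
(D(-55) + 264684) + 330953 = (5 + 264684) + 330953 = 264689 + 330953 = 595642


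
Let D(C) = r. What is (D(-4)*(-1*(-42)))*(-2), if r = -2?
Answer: 168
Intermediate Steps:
D(C) = -2
(D(-4)*(-1*(-42)))*(-2) = -(-2)*(-42)*(-2) = -2*42*(-2) = -84*(-2) = 168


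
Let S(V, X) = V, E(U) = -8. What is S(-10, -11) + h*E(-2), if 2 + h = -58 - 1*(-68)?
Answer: -74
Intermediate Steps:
h = 8 (h = -2 + (-58 - 1*(-68)) = -2 + (-58 + 68) = -2 + 10 = 8)
S(-10, -11) + h*E(-2) = -10 + 8*(-8) = -10 - 64 = -74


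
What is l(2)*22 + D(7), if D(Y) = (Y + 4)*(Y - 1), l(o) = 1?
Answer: 88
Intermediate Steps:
D(Y) = (-1 + Y)*(4 + Y) (D(Y) = (4 + Y)*(-1 + Y) = (-1 + Y)*(4 + Y))
l(2)*22 + D(7) = 1*22 + (-4 + 7² + 3*7) = 22 + (-4 + 49 + 21) = 22 + 66 = 88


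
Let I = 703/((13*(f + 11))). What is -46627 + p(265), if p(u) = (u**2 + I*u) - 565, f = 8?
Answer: 309234/13 ≈ 23787.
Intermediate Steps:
I = 37/13 (I = 703/((13*(8 + 11))) = 703/((13*19)) = 703/247 = 703*(1/247) = 37/13 ≈ 2.8462)
p(u) = -565 + u**2 + 37*u/13 (p(u) = (u**2 + 37*u/13) - 565 = -565 + u**2 + 37*u/13)
-46627 + p(265) = -46627 + (-565 + 265**2 + (37/13)*265) = -46627 + (-565 + 70225 + 9805/13) = -46627 + 915385/13 = 309234/13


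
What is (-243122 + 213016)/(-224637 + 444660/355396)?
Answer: 1337443997/9979330824 ≈ 0.13402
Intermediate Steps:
(-243122 + 213016)/(-224637 + 444660/355396) = -30106/(-224637 + 444660*(1/355396)) = -30106/(-224637 + 111165/88849) = -30106/(-19958661648/88849) = -30106*(-88849/19958661648) = 1337443997/9979330824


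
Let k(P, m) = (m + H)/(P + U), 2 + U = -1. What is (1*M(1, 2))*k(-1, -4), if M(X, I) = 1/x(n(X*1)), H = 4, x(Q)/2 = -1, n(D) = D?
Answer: 0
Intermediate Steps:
U = -3 (U = -2 - 1 = -3)
x(Q) = -2 (x(Q) = 2*(-1) = -2)
k(P, m) = (4 + m)/(-3 + P) (k(P, m) = (m + 4)/(P - 3) = (4 + m)/(-3 + P))
M(X, I) = -½ (M(X, I) = 1/(-2) = -½)
(1*M(1, 2))*k(-1, -4) = (1*(-½))*((4 - 4)/(-3 - 1)) = -0/(2*(-4)) = -(-1)*0/8 = -½*0 = 0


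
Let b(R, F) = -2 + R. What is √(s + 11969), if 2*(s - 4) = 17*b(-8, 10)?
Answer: 4*√743 ≈ 109.03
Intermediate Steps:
s = -81 (s = 4 + (17*(-2 - 8))/2 = 4 + (17*(-10))/2 = 4 + (½)*(-170) = 4 - 85 = -81)
√(s + 11969) = √(-81 + 11969) = √11888 = 4*√743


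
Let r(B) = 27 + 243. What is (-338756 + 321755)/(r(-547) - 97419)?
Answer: 5667/32383 ≈ 0.17500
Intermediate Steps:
r(B) = 270
(-338756 + 321755)/(r(-547) - 97419) = (-338756 + 321755)/(270 - 97419) = -17001/(-97149) = -17001*(-1/97149) = 5667/32383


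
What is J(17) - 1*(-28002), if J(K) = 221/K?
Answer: 28015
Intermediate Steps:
J(17) - 1*(-28002) = 221/17 - 1*(-28002) = 221*(1/17) + 28002 = 13 + 28002 = 28015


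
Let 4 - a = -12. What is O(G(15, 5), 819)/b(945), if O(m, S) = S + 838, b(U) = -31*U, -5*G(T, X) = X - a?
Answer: -1657/29295 ≈ -0.056563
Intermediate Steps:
a = 16 (a = 4 - 1*(-12) = 4 + 12 = 16)
G(T, X) = 16/5 - X/5 (G(T, X) = -(X - 1*16)/5 = -(X - 16)/5 = -(-16 + X)/5 = 16/5 - X/5)
O(m, S) = 838 + S
O(G(15, 5), 819)/b(945) = (838 + 819)/((-31*945)) = 1657/(-29295) = 1657*(-1/29295) = -1657/29295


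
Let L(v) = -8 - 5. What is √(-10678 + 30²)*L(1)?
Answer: -13*I*√9778 ≈ -1285.5*I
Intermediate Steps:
L(v) = -13
√(-10678 + 30²)*L(1) = √(-10678 + 30²)*(-13) = √(-10678 + 900)*(-13) = √(-9778)*(-13) = (I*√9778)*(-13) = -13*I*√9778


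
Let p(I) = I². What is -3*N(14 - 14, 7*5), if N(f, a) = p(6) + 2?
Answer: -114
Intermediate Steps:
N(f, a) = 38 (N(f, a) = 6² + 2 = 36 + 2 = 38)
-3*N(14 - 14, 7*5) = -3*38 = -114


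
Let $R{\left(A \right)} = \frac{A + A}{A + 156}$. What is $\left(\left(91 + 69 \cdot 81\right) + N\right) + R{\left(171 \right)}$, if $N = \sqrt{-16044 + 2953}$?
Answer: $\frac{619234}{109} + i \sqrt{13091} \approx 5681.0 + 114.42 i$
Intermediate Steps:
$N = i \sqrt{13091}$ ($N = \sqrt{-13091} = i \sqrt{13091} \approx 114.42 i$)
$R{\left(A \right)} = \frac{2 A}{156 + A}$
$\left(\left(91 + 69 \cdot 81\right) + N\right) + R{\left(171 \right)} = \left(\left(91 + 69 \cdot 81\right) + i \sqrt{13091}\right) + 2 \cdot 171 \frac{1}{156 + 171} = \left(\left(91 + 5589\right) + i \sqrt{13091}\right) + 2 \cdot 171 \cdot \frac{1}{327} = \left(5680 + i \sqrt{13091}\right) + 2 \cdot 171 \cdot \frac{1}{327} = \left(5680 + i \sqrt{13091}\right) + \frac{114}{109} = \frac{619234}{109} + i \sqrt{13091}$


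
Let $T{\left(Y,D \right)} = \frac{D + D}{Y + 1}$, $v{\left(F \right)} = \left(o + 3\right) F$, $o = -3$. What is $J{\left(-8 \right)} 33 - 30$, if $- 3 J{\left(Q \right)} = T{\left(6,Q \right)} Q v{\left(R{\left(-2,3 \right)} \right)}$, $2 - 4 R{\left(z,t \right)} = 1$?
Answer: $-30$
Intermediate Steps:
$R{\left(z,t \right)} = \frac{1}{4}$ ($R{\left(z,t \right)} = \frac{1}{2} - \frac{1}{4} = \frac{1}{4}$)
$v{\left(F \right)} = 0$ ($v{\left(F \right)} = \left(-3 + 3\right) F = 0 F = 0$)
$T{\left(Y,D \right)} = \frac{2 D}{1 + Y}$
$J{\left(Q \right)} = 0$ ($J{\left(Q \right)} = - \frac{\frac{2 Q}{1 + 6} Q 0}{3} = - \frac{\frac{2 Q}{7} Q 0}{3} = - \frac{\frac{2 Q^{2}}{7} \cdot 0}{3} = \left(- \frac{1}{3}\right) 0 = 0$)
$J{\left(-8 \right)} 33 - 30 = 0 \cdot 33 - 30 = 0 - 30 = -30$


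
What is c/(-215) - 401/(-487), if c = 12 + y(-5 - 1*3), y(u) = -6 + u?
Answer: 87189/104705 ≈ 0.83271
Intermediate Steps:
c = -2 (c = 12 + (-6 + (-5 - 1*3)) = 12 + (-6 + (-5 - 3)) = 12 + (-6 - 8) = 12 - 14 = -2)
c/(-215) - 401/(-487) = -2/(-215) - 401/(-487) = -2*(-1/215) - 401*(-1/487) = 2/215 + 401/487 = 87189/104705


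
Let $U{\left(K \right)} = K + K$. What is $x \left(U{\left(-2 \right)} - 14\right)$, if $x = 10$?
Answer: $-180$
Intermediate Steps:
$U{\left(K \right)} = 2 K$
$x \left(U{\left(-2 \right)} - 14\right) = 10 \left(2 \left(-2\right) - 14\right) = 10 \left(-4 - 14\right) = 10 \left(-18\right) = -180$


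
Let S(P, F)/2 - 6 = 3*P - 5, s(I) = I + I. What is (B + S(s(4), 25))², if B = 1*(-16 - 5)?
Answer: 841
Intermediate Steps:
s(I) = 2*I
S(P, F) = 2 + 6*P (S(P, F) = 12 + 2*(3*P - 5) = 12 + 2*(-5 + 3*P) = 12 + (-10 + 6*P) = 2 + 6*P)
B = -21 (B = 1*(-21) = -21)
(B + S(s(4), 25))² = (-21 + (2 + 6*(2*4)))² = (-21 + (2 + 6*8))² = (-21 + (2 + 48))² = (-21 + 50)² = 29² = 841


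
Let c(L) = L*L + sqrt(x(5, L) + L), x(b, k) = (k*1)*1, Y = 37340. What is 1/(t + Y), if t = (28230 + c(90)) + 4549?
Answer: 8691/679801309 - 2*sqrt(5)/2039403927 ≈ 1.2782e-5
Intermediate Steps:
x(b, k) = k (x(b, k) = k*1 = k)
c(L) = L**2 + sqrt(2)*sqrt(L) (c(L) = L*L + sqrt(L + L) = L**2 + sqrt(2*L) = L**2 + sqrt(2)*sqrt(L))
t = 40879 + 6*sqrt(5) (t = (28230 + (90**2 + sqrt(2)*sqrt(90))) + 4549 = (28230 + (8100 + sqrt(2)*(3*sqrt(10)))) + 4549 = (28230 + (8100 + 6*sqrt(5))) + 4549 = (36330 + 6*sqrt(5)) + 4549 = 40879 + 6*sqrt(5) ≈ 40892.)
1/(t + Y) = 1/((40879 + 6*sqrt(5)) + 37340) = 1/(78219 + 6*sqrt(5))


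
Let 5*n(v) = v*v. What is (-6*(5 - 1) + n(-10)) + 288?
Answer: 284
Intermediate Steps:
n(v) = v**2/5 (n(v) = (v*v)/5 = v**2/5)
(-6*(5 - 1) + n(-10)) + 288 = (-6*(5 - 1) + (1/5)*(-10)**2) + 288 = (-6*4 + (1/5)*100) + 288 = (-24 + 20) + 288 = -4 + 288 = 284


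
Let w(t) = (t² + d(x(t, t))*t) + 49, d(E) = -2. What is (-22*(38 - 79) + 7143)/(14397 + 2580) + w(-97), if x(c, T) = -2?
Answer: 163870049/16977 ≈ 9652.5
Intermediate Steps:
w(t) = 49 + t² - 2*t (w(t) = (t² - 2*t) + 49 = 49 + t² - 2*t)
(-22*(38 - 79) + 7143)/(14397 + 2580) + w(-97) = (-22*(38 - 79) + 7143)/(14397 + 2580) + (49 + (-97)² - 2*(-97)) = (-22*(-41) + 7143)/16977 + (49 + 9409 + 194) = (902 + 7143)*(1/16977) + 9652 = 8045*(1/16977) + 9652 = 8045/16977 + 9652 = 163870049/16977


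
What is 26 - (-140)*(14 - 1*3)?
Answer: 1566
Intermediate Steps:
26 - (-140)*(14 - 1*3) = 26 - (-140)*(14 - 3) = 26 - (-140)*11 = 26 - 1*(-1540) = 26 + 1540 = 1566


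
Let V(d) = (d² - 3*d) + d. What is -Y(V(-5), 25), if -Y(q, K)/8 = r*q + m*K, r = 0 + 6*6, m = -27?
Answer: 4680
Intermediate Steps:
r = 36 (r = 0 + 36 = 36)
V(d) = d² - 2*d
Y(q, K) = -288*q + 216*K (Y(q, K) = -8*(36*q - 27*K) = -8*(-27*K + 36*q) = -288*q + 216*K)
-Y(V(-5), 25) = -(-(-1440)*(-2 - 5) + 216*25) = -(-(-1440)*(-7) + 5400) = -(-288*35 + 5400) = -(-10080 + 5400) = -1*(-4680) = 4680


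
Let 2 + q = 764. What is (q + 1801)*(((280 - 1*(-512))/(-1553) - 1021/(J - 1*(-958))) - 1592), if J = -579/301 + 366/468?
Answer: -142495752625720714/34888336019 ≈ -4.0843e+6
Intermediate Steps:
q = 762 (q = -2 + 764 = 762)
J = -26801/23478 (J = -579*1/301 + 366*(1/468) = -579/301 + 61/78 = -26801/23478 ≈ -1.1415)
(q + 1801)*(((280 - 1*(-512))/(-1553) - 1021/(J - 1*(-958))) - 1592) = (762 + 1801)*(((280 - 1*(-512))/(-1553) - 1021/(-26801/23478 - 1*(-958))) - 1592) = 2563*(((280 + 512)*(-1/1553) - 1021/(-26801/23478 + 958)) - 1592) = 2563*((792*(-1/1553) - 1021/22465123/23478) - 1592) = 2563*((-792/1553 - 1021*23478/22465123) - 1592) = 2563*((-792/1553 - 23971038/22465123) - 1592) = 2563*(-55019399430/34888336019 - 1592) = 2563*(-55597250341678/34888336019) = -142495752625720714/34888336019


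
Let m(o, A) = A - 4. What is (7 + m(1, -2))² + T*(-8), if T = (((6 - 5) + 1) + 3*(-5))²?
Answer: -1351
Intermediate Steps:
m(o, A) = -4 + A
T = 169 (T = ((1 + 1) - 15)² = (2 - 15)² = (-13)² = 169)
(7 + m(1, -2))² + T*(-8) = (7 + (-4 - 2))² + 169*(-8) = (7 - 6)² - 1352 = 1² - 1352 = 1 - 1352 = -1351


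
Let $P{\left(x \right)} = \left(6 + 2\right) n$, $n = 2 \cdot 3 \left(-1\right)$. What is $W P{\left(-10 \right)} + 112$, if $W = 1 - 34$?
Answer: $1696$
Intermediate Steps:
$W = -33$ ($W = 1 - 34 = -33$)
$n = -6$ ($n = 6 \left(-1\right) = -6$)
$P{\left(x \right)} = -48$ ($P{\left(x \right)} = \left(6 + 2\right) \left(-6\right) = 8 \left(-6\right) = -48$)
$W P{\left(-10 \right)} + 112 = \left(-33\right) \left(-48\right) + 112 = 1584 + 112 = 1696$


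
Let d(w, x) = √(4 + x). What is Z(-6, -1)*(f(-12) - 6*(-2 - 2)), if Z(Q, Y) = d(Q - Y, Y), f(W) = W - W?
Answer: 24*√3 ≈ 41.569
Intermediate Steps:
f(W) = 0
Z(Q, Y) = √(4 + Y)
Z(-6, -1)*(f(-12) - 6*(-2 - 2)) = √(4 - 1)*(0 - 6*(-2 - 2)) = √3*(0 - 6*(-4)) = √3*(0 + 24) = √3*24 = 24*√3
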